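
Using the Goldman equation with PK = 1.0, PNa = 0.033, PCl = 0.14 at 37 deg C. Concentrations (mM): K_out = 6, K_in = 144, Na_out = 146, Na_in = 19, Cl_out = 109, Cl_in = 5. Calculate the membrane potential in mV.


Vm = (RT/F)*ln((PK*Ko + PNa*Nao + PCl*Cli)/(PK*Ki + PNa*Nai + PCl*Clo))
Numer = 11.518, Denom = 159.887
Vm = -70.3 mV


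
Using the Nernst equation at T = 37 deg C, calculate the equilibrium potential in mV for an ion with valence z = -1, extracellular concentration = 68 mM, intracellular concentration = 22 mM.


E = (RT/(zF)) * ln(C_out/C_in)
T = 37 + 273.15 = 310.15 K
E = (8.314 * 310.15 / (-1 * 96485)) * ln(68/22)
E = -30.16 mV


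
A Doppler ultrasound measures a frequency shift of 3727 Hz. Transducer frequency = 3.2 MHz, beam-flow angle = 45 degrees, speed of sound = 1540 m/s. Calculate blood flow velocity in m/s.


v = fd * c / (2 * f0 * cos(theta))
v = 3727 * 1540 / (2 * 3.2000e+06 * cos(45))
v = 1.268 m/s


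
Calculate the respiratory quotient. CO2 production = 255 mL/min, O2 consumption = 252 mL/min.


RQ = VCO2 / VO2
RQ = 255 / 252
RQ = 1.012


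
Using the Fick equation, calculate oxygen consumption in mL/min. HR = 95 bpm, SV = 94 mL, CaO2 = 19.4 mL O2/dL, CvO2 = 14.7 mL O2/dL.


CO = HR*SV = 95*94/1000 = 8.93 L/min
a-v O2 diff = 19.4 - 14.7 = 4.7 mL/dL
VO2 = CO * (CaO2-CvO2) * 10 dL/L
VO2 = 8.93 * 4.7 * 10
VO2 = 419.7 mL/min


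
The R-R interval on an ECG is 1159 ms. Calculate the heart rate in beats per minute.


HR = 60 / RR_interval(s)
RR = 1159 ms = 1.159 s
HR = 60 / 1.159 = 51.77 bpm


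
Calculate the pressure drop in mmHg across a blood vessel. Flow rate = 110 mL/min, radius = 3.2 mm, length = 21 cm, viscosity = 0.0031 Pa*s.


dP = 8*mu*L*Q / (pi*r^4)
Q = 110 mL/min = 1.83333e-06 m^3/s
dP = 28.9842 Pa = 28.9842 / 133.322 mmHg = 0.2174 mmHg


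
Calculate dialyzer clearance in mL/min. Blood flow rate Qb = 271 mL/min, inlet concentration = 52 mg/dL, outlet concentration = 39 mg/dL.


K = Qb * (Cb_in - Cb_out) / Cb_in
K = 271 * (52 - 39) / 52
K = 67.75 mL/min


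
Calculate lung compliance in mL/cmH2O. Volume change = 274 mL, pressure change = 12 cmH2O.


C = dV / dP
C = 274 / 12
C = 22.83 mL/cmH2O


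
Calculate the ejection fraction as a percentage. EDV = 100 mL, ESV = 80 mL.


SV = EDV - ESV = 100 - 80 = 20 mL
EF = SV/EDV * 100 = 20/100 * 100
EF = 20%


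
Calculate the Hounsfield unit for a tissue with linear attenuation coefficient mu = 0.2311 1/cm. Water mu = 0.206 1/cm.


HU = ((mu_tissue - mu_water) / mu_water) * 1000
HU = ((0.2311 - 0.206) / 0.206) * 1000
HU = 121.8


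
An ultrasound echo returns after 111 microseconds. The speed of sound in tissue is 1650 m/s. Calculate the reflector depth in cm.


depth = c * t / 2
t = 111 us = 1.1100e-04 s
depth = 1650 * 1.1100e-04 / 2
depth = 0.091575 m = 9.1575 cm


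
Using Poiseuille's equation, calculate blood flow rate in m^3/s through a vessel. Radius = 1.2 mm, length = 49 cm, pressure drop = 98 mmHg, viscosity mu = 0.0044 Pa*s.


Q = pi*r^4*dP / (8*mu*L)
r = 0.0012 m, L = 0.49 m
dP = 98 mmHg = 13065.556 Pa
Q = 4.9347e-06 m^3/s


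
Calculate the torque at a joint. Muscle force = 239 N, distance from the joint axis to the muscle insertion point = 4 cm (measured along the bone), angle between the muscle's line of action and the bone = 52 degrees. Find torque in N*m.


Torque = F * d * sin(theta)   (moment arm = d*sin(theta))
d = 4 cm = 0.04 m
Torque = 239 * 0.04 * sin(52)
Torque = 7.533 N*m


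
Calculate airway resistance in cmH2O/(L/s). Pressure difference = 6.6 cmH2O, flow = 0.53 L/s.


R = dP / flow
R = 6.6 / 0.53
R = 12.45 cmH2O/(L/s)


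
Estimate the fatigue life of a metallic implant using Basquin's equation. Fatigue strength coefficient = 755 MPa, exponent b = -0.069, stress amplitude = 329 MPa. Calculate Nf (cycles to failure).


sigma_a = sigma_f' * (2Nf)^b
2Nf = (sigma_a/sigma_f')^(1/b)
2Nf = (329/755)^(1/-0.069)
2Nf = 169151.61
Nf = 8.458e+04


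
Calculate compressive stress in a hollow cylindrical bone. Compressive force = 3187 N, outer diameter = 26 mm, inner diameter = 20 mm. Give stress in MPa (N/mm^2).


A = pi*(r_o^2 - r_i^2)
r_o = 13 mm, r_i = 10 mm
A = 216.77 mm^2
sigma = F/A = 3187 / 216.77
sigma = 14.7 MPa


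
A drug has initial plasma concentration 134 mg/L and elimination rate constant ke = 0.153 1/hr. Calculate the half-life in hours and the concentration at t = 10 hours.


t_half = ln(2) / ke = 0.693147 / 0.153 = 4.53 hr
C(t) = C0 * exp(-ke*t) = 134 * exp(-0.153*10)
C(10) = 29.02 mg/L


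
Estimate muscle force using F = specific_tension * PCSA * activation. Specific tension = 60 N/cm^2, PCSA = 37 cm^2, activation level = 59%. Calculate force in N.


F = sigma * PCSA * activation
F = 60 * 37 * 0.59
F = 1310 N


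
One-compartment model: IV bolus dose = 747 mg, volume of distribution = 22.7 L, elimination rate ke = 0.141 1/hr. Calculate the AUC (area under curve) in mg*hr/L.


C0 = Dose/Vd = 747/22.7 = 32.9075 mg/L
AUC = C0/ke = 32.9075/0.141
AUC = 233.4 mg*hr/L


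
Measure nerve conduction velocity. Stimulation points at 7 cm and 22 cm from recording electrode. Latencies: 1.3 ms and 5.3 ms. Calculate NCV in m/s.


Distance = (22 - 7) / 100 = 0.15 m
dt = (5.3 - 1.3) / 1000 = 0.004 s
NCV = dist / dt = 37.5 m/s


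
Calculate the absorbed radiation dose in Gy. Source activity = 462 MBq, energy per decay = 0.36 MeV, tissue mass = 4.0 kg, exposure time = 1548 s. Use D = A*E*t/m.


A = 462 MBq = 4.6200e+08 Bq
E = 0.36 MeV = 5.7672e-14 J
D = A*E*t/m = 4.6200e+08*5.7672e-14*1548/4.0
D = 0.01031 Gy


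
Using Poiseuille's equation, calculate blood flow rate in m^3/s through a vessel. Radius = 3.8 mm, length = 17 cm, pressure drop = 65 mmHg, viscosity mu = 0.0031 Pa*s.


Q = pi*r^4*dP / (8*mu*L)
r = 0.0038 m, L = 0.17 m
dP = 65 mmHg = 8665.93 Pa
Q = 0.001346 m^3/s


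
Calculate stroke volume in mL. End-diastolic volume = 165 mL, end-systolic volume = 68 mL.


SV = EDV - ESV
SV = 165 - 68
SV = 97 mL


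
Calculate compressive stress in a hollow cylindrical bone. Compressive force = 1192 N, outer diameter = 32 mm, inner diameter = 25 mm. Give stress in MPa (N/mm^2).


A = pi*(r_o^2 - r_i^2)
r_o = 16 mm, r_i = 12.5 mm
A = 313.374 mm^2
sigma = F/A = 1192 / 313.374
sigma = 3.804 MPa


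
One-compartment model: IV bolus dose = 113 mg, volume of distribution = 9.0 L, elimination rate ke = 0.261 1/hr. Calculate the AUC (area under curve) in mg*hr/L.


C0 = Dose/Vd = 113/9.0 = 12.5556 mg/L
AUC = C0/ke = 12.5556/0.261
AUC = 48.11 mg*hr/L


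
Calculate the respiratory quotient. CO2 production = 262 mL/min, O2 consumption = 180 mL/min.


RQ = VCO2 / VO2
RQ = 262 / 180
RQ = 1.456


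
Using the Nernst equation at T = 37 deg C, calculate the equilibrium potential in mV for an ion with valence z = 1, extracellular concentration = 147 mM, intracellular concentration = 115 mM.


E = (RT/(zF)) * ln(C_out/C_in)
T = 37 + 273.15 = 310.15 K
E = (8.314 * 310.15 / (1 * 96485)) * ln(147/115)
E = 6.561 mV


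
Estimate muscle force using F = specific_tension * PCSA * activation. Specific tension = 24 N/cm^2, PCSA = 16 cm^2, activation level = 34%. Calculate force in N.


F = sigma * PCSA * activation
F = 24 * 16 * 0.34
F = 130.6 N


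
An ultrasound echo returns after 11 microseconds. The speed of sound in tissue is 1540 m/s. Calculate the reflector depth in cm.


depth = c * t / 2
t = 11 us = 1.1000e-05 s
depth = 1540 * 1.1000e-05 / 2
depth = 0.00847 m = 0.847 cm


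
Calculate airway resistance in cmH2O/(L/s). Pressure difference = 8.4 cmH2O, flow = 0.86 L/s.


R = dP / flow
R = 8.4 / 0.86
R = 9.767 cmH2O/(L/s)


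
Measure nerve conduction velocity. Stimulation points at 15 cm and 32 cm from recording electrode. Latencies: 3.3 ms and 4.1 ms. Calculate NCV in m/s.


Distance = (32 - 15) / 100 = 0.17 m
dt = (4.1 - 3.3) / 1000 = 8.0000e-04 s
NCV = dist / dt = 212.5 m/s


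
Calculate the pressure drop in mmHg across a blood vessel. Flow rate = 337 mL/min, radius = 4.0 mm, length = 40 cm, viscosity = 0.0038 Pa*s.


dP = 8*mu*L*Q / (pi*r^4)
Q = 337 mL/min = 5.61667e-06 m^3/s
dP = 84.9225 Pa = 84.9225 / 133.322 mmHg = 0.637 mmHg


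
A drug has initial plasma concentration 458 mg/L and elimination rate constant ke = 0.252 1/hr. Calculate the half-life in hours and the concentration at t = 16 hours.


t_half = ln(2) / ke = 0.693147 / 0.252 = 2.751 hr
C(t) = C0 * exp(-ke*t) = 458 * exp(-0.252*16)
C(16) = 8.124 mg/L


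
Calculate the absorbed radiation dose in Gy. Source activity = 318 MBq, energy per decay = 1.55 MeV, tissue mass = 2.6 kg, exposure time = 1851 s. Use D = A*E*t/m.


A = 318 MBq = 3.1800e+08 Bq
E = 1.55 MeV = 2.4831e-13 J
D = A*E*t/m = 3.1800e+08*2.4831e-13*1851/2.6
D = 0.05622 Gy


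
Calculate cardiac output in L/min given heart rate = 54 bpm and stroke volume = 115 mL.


CO = HR * SV
CO = 54 * 115 / 1000
CO = 6.21 L/min


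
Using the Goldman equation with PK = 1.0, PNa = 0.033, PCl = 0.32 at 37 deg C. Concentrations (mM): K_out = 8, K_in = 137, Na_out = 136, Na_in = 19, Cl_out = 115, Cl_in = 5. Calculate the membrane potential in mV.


Vm = (RT/F)*ln((PK*Ko + PNa*Nao + PCl*Cli)/(PK*Ki + PNa*Nai + PCl*Clo))
Numer = 14.088, Denom = 174.427
Vm = -67.25 mV


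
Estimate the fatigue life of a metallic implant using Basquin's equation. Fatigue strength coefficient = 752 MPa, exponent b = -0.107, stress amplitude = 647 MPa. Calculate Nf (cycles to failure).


sigma_a = sigma_f' * (2Nf)^b
2Nf = (sigma_a/sigma_f')^(1/b)
2Nf = (647/752)^(1/-0.107)
2Nf = 4.0776233
Nf = 2.039


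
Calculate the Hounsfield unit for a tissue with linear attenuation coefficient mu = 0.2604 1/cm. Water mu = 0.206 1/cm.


HU = ((mu_tissue - mu_water) / mu_water) * 1000
HU = ((0.2604 - 0.206) / 0.206) * 1000
HU = 264.1


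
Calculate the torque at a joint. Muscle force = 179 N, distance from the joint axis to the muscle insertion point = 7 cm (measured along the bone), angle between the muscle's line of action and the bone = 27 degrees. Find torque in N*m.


Torque = F * d * sin(theta)   (moment arm = d*sin(theta))
d = 7 cm = 0.07 m
Torque = 179 * 0.07 * sin(27)
Torque = 5.689 N*m


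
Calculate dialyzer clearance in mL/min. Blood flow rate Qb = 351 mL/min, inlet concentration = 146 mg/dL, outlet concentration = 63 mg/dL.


K = Qb * (Cb_in - Cb_out) / Cb_in
K = 351 * (146 - 63) / 146
K = 199.5 mL/min


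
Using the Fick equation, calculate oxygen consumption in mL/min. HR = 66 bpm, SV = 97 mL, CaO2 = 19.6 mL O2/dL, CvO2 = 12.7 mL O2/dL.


CO = HR*SV = 66*97/1000 = 6.402 L/min
a-v O2 diff = 19.6 - 12.7 = 6.9 mL/dL
VO2 = CO * (CaO2-CvO2) * 10 dL/L
VO2 = 6.402 * 6.9 * 10
VO2 = 441.7 mL/min


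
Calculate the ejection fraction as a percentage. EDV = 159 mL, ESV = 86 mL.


SV = EDV - ESV = 159 - 86 = 73 mL
EF = SV/EDV * 100 = 73/159 * 100
EF = 45.91%


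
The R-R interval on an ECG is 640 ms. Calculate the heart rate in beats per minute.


HR = 60 / RR_interval(s)
RR = 640 ms = 0.64 s
HR = 60 / 0.64 = 93.75 bpm


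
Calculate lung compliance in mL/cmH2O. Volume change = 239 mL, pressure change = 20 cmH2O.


C = dV / dP
C = 239 / 20
C = 11.95 mL/cmH2O


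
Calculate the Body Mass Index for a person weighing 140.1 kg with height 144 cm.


BMI = weight / height^2
height = 144 cm = 1.44 m
BMI = 140.1 / 1.44^2
BMI = 67.56 kg/m^2


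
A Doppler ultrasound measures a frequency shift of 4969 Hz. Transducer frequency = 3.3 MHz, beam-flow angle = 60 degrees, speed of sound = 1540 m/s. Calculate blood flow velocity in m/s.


v = fd * c / (2 * f0 * cos(theta))
v = 4969 * 1540 / (2 * 3.3000e+06 * cos(60))
v = 2.319 m/s


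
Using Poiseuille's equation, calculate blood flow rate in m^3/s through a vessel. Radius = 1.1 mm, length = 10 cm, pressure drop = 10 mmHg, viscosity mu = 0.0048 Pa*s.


Q = pi*r^4*dP / (8*mu*L)
r = 0.0011 m, L = 0.1 m
dP = 10 mmHg = 1333.22 Pa
Q = 1.5969e-06 m^3/s


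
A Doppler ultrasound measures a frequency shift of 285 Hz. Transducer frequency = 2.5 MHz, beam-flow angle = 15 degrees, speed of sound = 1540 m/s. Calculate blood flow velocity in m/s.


v = fd * c / (2 * f0 * cos(theta))
v = 285 * 1540 / (2 * 2.5000e+06 * cos(15))
v = 0.09088 m/s


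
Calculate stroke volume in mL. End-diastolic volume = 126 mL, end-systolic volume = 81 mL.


SV = EDV - ESV
SV = 126 - 81
SV = 45 mL


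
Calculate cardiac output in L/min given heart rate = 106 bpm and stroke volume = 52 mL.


CO = HR * SV
CO = 106 * 52 / 1000
CO = 5.512 L/min


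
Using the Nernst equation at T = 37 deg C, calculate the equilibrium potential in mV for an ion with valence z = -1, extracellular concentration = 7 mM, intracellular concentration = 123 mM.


E = (RT/(zF)) * ln(C_out/C_in)
T = 37 + 273.15 = 310.15 K
E = (8.314 * 310.15 / (-1 * 96485)) * ln(7/123)
E = 76.6 mV


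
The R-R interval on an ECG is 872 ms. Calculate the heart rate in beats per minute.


HR = 60 / RR_interval(s)
RR = 872 ms = 0.872 s
HR = 60 / 0.872 = 68.81 bpm


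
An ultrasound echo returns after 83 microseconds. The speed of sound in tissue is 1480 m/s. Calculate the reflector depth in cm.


depth = c * t / 2
t = 83 us = 8.3000e-05 s
depth = 1480 * 8.3000e-05 / 2
depth = 0.06142 m = 6.142 cm


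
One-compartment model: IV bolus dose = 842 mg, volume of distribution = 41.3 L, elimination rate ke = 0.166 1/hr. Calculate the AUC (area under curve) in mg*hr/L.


C0 = Dose/Vd = 842/41.3 = 20.3874 mg/L
AUC = C0/ke = 20.3874/0.166
AUC = 122.8 mg*hr/L


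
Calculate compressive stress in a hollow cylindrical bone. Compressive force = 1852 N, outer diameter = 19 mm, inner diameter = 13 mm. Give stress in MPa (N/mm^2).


A = pi*(r_o^2 - r_i^2)
r_o = 9.5 mm, r_i = 6.5 mm
A = 150.796 mm^2
sigma = F/A = 1852 / 150.796
sigma = 12.28 MPa


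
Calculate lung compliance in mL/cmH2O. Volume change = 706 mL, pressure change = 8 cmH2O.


C = dV / dP
C = 706 / 8
C = 88.25 mL/cmH2O


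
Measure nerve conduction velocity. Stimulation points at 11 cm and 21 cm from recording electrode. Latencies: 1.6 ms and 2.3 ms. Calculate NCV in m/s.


Distance = (21 - 11) / 100 = 0.1 m
dt = (2.3 - 1.6) / 1000 = 7.0000e-04 s
NCV = dist / dt = 142.9 m/s


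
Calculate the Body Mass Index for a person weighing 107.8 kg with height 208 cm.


BMI = weight / height^2
height = 208 cm = 2.08 m
BMI = 107.8 / 2.08^2
BMI = 24.92 kg/m^2


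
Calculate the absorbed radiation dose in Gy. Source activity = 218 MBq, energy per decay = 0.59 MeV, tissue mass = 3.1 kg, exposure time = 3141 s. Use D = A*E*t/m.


A = 218 MBq = 2.1800e+08 Bq
E = 0.59 MeV = 9.4518e-14 J
D = A*E*t/m = 2.1800e+08*9.4518e-14*3141/3.1
D = 0.02088 Gy


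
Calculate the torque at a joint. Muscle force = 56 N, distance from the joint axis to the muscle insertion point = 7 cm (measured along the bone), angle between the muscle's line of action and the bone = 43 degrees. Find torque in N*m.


Torque = F * d * sin(theta)   (moment arm = d*sin(theta))
d = 7 cm = 0.07 m
Torque = 56 * 0.07 * sin(43)
Torque = 2.673 N*m


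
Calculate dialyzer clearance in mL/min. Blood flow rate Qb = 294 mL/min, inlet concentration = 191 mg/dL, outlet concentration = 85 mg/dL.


K = Qb * (Cb_in - Cb_out) / Cb_in
K = 294 * (191 - 85) / 191
K = 163.2 mL/min


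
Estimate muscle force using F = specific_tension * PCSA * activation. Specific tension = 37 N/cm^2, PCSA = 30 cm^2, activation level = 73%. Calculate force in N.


F = sigma * PCSA * activation
F = 37 * 30 * 0.73
F = 810.3 N


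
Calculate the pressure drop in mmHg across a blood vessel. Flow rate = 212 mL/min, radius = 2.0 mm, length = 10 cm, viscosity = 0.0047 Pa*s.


dP = 8*mu*L*Q / (pi*r^4)
Q = 212 mL/min = 3.53333e-06 m^3/s
dP = 264.303 Pa = 264.303 / 133.322 mmHg = 1.982 mmHg


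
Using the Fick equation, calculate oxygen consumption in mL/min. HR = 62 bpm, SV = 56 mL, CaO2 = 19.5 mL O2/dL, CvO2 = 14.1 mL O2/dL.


CO = HR*SV = 62*56/1000 = 3.472 L/min
a-v O2 diff = 19.5 - 14.1 = 5.4 mL/dL
VO2 = CO * (CaO2-CvO2) * 10 dL/L
VO2 = 3.472 * 5.4 * 10
VO2 = 187.5 mL/min


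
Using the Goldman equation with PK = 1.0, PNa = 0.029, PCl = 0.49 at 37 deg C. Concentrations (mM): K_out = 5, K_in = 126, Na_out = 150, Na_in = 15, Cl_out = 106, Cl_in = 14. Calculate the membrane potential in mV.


Vm = (RT/F)*ln((PK*Ko + PNa*Nao + PCl*Cli)/(PK*Ki + PNa*Nai + PCl*Clo))
Numer = 16.21, Denom = 178.375
Vm = -64.09 mV


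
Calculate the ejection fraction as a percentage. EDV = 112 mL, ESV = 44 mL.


SV = EDV - ESV = 112 - 44 = 68 mL
EF = SV/EDV * 100 = 68/112 * 100
EF = 60.71%


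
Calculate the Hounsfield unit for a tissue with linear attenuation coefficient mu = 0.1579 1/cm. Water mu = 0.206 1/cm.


HU = ((mu_tissue - mu_water) / mu_water) * 1000
HU = ((0.1579 - 0.206) / 0.206) * 1000
HU = -233.5


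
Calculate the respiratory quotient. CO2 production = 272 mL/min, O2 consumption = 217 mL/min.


RQ = VCO2 / VO2
RQ = 272 / 217
RQ = 1.253


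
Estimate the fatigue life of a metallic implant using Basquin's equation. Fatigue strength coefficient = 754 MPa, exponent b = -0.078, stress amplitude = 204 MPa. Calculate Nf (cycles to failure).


sigma_a = sigma_f' * (2Nf)^b
2Nf = (sigma_a/sigma_f')^(1/b)
2Nf = (204/754)^(1/-0.078)
2Nf = 18999101
Nf = 9.4996e+06


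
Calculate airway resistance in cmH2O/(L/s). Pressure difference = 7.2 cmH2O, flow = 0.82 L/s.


R = dP / flow
R = 7.2 / 0.82
R = 8.78 cmH2O/(L/s)


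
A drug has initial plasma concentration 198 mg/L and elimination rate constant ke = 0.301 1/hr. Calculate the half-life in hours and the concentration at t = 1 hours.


t_half = ln(2) / ke = 0.693147 / 0.301 = 2.303 hr
C(t) = C0 * exp(-ke*t) = 198 * exp(-0.301*1)
C(1) = 146.5 mg/L


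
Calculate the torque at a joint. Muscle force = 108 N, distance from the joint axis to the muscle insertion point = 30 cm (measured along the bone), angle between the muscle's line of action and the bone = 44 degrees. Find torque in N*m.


Torque = F * d * sin(theta)   (moment arm = d*sin(theta))
d = 30 cm = 0.3 m
Torque = 108 * 0.3 * sin(44)
Torque = 22.51 N*m


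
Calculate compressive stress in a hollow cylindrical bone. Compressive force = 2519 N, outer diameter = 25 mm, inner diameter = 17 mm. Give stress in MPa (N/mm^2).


A = pi*(r_o^2 - r_i^2)
r_o = 12.5 mm, r_i = 8.5 mm
A = 263.894 mm^2
sigma = F/A = 2519 / 263.894
sigma = 9.545 MPa


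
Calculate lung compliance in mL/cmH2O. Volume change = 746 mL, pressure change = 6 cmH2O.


C = dV / dP
C = 746 / 6
C = 124.3 mL/cmH2O


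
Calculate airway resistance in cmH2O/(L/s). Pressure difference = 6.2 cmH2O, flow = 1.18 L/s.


R = dP / flow
R = 6.2 / 1.18
R = 5.254 cmH2O/(L/s)


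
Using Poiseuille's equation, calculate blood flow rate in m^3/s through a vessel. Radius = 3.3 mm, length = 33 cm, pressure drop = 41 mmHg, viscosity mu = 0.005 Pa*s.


Q = pi*r^4*dP / (8*mu*L)
r = 0.0033 m, L = 0.33 m
dP = 41 mmHg = 5466.202 Pa
Q = 1.5428e-04 m^3/s


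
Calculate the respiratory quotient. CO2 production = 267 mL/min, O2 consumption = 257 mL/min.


RQ = VCO2 / VO2
RQ = 267 / 257
RQ = 1.039


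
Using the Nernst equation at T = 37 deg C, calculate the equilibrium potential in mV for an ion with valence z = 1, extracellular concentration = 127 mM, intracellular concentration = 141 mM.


E = (RT/(zF)) * ln(C_out/C_in)
T = 37 + 273.15 = 310.15 K
E = (8.314 * 310.15 / (1 * 96485)) * ln(127/141)
E = -2.795 mV


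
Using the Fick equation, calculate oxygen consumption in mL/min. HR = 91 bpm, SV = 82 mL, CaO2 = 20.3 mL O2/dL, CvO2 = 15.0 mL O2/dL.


CO = HR*SV = 91*82/1000 = 7.462 L/min
a-v O2 diff = 20.3 - 15.0 = 5.3 mL/dL
VO2 = CO * (CaO2-CvO2) * 10 dL/L
VO2 = 7.462 * 5.3 * 10
VO2 = 395.5 mL/min


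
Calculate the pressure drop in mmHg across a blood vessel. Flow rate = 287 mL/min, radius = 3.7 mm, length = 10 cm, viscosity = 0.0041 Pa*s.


dP = 8*mu*L*Q / (pi*r^4)
Q = 287 mL/min = 4.78333e-06 m^3/s
dP = 26.6469 Pa = 26.6469 / 133.322 mmHg = 0.1999 mmHg


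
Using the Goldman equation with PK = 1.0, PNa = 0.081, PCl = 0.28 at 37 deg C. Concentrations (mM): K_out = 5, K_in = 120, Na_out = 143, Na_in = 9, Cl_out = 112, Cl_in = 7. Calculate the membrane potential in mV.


Vm = (RT/F)*ln((PK*Ko + PNa*Nao + PCl*Cli)/(PK*Ki + PNa*Nai + PCl*Clo))
Numer = 18.543, Denom = 152.089
Vm = -56.24 mV


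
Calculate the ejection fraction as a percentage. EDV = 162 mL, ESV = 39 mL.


SV = EDV - ESV = 162 - 39 = 123 mL
EF = SV/EDV * 100 = 123/162 * 100
EF = 75.93%


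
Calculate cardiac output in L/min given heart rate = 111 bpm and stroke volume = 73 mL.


CO = HR * SV
CO = 111 * 73 / 1000
CO = 8.103 L/min


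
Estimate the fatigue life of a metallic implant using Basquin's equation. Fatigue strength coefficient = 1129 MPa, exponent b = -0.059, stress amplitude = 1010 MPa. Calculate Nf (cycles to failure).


sigma_a = sigma_f' * (2Nf)^b
2Nf = (sigma_a/sigma_f')^(1/b)
2Nf = (1010/1129)^(1/-0.059)
2Nf = 6.6050185
Nf = 3.303


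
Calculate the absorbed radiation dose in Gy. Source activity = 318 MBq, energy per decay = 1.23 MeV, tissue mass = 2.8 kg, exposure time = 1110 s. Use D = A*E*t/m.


A = 318 MBq = 3.1800e+08 Bq
E = 1.23 MeV = 1.97046e-13 J
D = A*E*t/m = 3.1800e+08*1.97046e-13*1110/2.8
D = 0.02484 Gy


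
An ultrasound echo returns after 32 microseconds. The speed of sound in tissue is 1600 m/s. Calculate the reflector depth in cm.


depth = c * t / 2
t = 32 us = 3.2000e-05 s
depth = 1600 * 3.2000e-05 / 2
depth = 0.0256 m = 2.56 cm


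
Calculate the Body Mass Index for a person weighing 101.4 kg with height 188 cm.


BMI = weight / height^2
height = 188 cm = 1.88 m
BMI = 101.4 / 1.88^2
BMI = 28.69 kg/m^2


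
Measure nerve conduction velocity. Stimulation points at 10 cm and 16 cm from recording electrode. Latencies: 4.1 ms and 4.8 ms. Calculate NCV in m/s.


Distance = (16 - 10) / 100 = 0.06 m
dt = (4.8 - 4.1) / 1000 = 7.0000e-04 s
NCV = dist / dt = 85.71 m/s


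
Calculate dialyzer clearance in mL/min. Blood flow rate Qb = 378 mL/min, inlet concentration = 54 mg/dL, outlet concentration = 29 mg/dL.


K = Qb * (Cb_in - Cb_out) / Cb_in
K = 378 * (54 - 29) / 54
K = 175 mL/min


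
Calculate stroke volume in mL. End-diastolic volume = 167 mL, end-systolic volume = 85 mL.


SV = EDV - ESV
SV = 167 - 85
SV = 82 mL


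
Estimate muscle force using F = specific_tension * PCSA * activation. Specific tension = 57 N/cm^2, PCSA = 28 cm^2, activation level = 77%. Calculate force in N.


F = sigma * PCSA * activation
F = 57 * 28 * 0.77
F = 1229 N


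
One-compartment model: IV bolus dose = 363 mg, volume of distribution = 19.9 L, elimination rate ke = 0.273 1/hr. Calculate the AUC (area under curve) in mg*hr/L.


C0 = Dose/Vd = 363/19.9 = 18.2412 mg/L
AUC = C0/ke = 18.2412/0.273
AUC = 66.82 mg*hr/L


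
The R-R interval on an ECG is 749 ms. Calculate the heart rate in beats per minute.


HR = 60 / RR_interval(s)
RR = 749 ms = 0.749 s
HR = 60 / 0.749 = 80.11 bpm


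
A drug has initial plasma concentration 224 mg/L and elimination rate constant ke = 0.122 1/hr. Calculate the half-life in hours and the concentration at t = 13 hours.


t_half = ln(2) / ke = 0.693147 / 0.122 = 5.682 hr
C(t) = C0 * exp(-ke*t) = 224 * exp(-0.122*13)
C(13) = 45.86 mg/L


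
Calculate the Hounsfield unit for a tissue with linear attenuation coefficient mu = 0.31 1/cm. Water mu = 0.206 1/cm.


HU = ((mu_tissue - mu_water) / mu_water) * 1000
HU = ((0.31 - 0.206) / 0.206) * 1000
HU = 504.9


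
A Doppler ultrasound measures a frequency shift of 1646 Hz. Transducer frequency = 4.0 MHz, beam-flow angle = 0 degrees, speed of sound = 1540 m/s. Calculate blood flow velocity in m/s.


v = fd * c / (2 * f0 * cos(theta))
v = 1646 * 1540 / (2 * 4.0000e+06 * cos(0))
v = 0.3169 m/s


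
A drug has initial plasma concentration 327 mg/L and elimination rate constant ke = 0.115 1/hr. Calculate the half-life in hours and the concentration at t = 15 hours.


t_half = ln(2) / ke = 0.693147 / 0.115 = 6.027 hr
C(t) = C0 * exp(-ke*t) = 327 * exp(-0.115*15)
C(15) = 58.26 mg/L


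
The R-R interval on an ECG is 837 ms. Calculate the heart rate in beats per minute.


HR = 60 / RR_interval(s)
RR = 837 ms = 0.837 s
HR = 60 / 0.837 = 71.68 bpm


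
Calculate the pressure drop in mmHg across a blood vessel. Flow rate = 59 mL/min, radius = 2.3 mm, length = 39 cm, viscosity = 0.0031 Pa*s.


dP = 8*mu*L*Q / (pi*r^4)
Q = 59 mL/min = 9.83333e-07 m^3/s
dP = 108.182 Pa = 108.182 / 133.322 mmHg = 0.8114 mmHg


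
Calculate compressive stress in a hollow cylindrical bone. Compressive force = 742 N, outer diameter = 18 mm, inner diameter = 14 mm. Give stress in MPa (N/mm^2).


A = pi*(r_o^2 - r_i^2)
r_o = 9 mm, r_i = 7 mm
A = 100.531 mm^2
sigma = F/A = 742 / 100.531
sigma = 7.381 MPa


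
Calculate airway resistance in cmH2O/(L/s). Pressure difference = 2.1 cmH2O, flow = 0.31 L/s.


R = dP / flow
R = 2.1 / 0.31
R = 6.774 cmH2O/(L/s)


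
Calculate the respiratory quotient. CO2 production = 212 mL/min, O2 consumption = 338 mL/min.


RQ = VCO2 / VO2
RQ = 212 / 338
RQ = 0.6272


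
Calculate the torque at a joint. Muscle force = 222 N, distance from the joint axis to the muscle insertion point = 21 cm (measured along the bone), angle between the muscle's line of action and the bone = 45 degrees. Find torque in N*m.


Torque = F * d * sin(theta)   (moment arm = d*sin(theta))
d = 21 cm = 0.21 m
Torque = 222 * 0.21 * sin(45)
Torque = 32.97 N*m


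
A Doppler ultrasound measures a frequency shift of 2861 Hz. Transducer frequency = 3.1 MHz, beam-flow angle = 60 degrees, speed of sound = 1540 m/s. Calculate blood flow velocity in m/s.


v = fd * c / (2 * f0 * cos(theta))
v = 2861 * 1540 / (2 * 3.1000e+06 * cos(60))
v = 1.421 m/s


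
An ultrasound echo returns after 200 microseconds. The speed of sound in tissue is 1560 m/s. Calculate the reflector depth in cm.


depth = c * t / 2
t = 200 us = 2.0000e-04 s
depth = 1560 * 2.0000e-04 / 2
depth = 0.156 m = 15.6 cm


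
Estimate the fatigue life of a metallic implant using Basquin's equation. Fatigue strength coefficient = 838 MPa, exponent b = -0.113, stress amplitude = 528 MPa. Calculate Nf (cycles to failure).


sigma_a = sigma_f' * (2Nf)^b
2Nf = (sigma_a/sigma_f')^(1/b)
2Nf = (528/838)^(1/-0.113)
2Nf = 59.608828
Nf = 29.8


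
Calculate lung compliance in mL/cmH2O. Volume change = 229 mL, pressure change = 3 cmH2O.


C = dV / dP
C = 229 / 3
C = 76.33 mL/cmH2O


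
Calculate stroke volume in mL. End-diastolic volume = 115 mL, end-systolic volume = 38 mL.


SV = EDV - ESV
SV = 115 - 38
SV = 77 mL


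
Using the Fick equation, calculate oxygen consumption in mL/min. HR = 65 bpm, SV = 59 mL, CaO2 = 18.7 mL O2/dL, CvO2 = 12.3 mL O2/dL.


CO = HR*SV = 65*59/1000 = 3.835 L/min
a-v O2 diff = 18.7 - 12.3 = 6.4 mL/dL
VO2 = CO * (CaO2-CvO2) * 10 dL/L
VO2 = 3.835 * 6.4 * 10
VO2 = 245.4 mL/min


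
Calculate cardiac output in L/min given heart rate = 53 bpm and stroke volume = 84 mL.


CO = HR * SV
CO = 53 * 84 / 1000
CO = 4.452 L/min


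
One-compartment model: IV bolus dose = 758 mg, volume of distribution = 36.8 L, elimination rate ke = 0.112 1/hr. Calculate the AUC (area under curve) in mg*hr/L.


C0 = Dose/Vd = 758/36.8 = 20.5978 mg/L
AUC = C0/ke = 20.5978/0.112
AUC = 183.9 mg*hr/L


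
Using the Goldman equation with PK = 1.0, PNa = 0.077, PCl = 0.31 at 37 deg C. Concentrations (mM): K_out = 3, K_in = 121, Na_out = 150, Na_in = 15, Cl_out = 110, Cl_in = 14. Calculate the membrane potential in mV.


Vm = (RT/F)*ln((PK*Ko + PNa*Nao + PCl*Cli)/(PK*Ki + PNa*Nai + PCl*Clo))
Numer = 18.89, Denom = 156.255
Vm = -56.47 mV


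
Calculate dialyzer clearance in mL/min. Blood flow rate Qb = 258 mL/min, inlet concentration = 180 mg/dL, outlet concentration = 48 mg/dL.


K = Qb * (Cb_in - Cb_out) / Cb_in
K = 258 * (180 - 48) / 180
K = 189.2 mL/min


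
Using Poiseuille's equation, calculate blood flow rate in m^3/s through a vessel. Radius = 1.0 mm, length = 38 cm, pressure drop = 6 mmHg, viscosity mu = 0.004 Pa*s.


Q = pi*r^4*dP / (8*mu*L)
r = 0.001 m, L = 0.38 m
dP = 6 mmHg = 799.932 Pa
Q = 2.0667e-07 m^3/s


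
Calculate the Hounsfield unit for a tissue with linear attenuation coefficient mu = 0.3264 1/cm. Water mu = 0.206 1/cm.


HU = ((mu_tissue - mu_water) / mu_water) * 1000
HU = ((0.3264 - 0.206) / 0.206) * 1000
HU = 584.5


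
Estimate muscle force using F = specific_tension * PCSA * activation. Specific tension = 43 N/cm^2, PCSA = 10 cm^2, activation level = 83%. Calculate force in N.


F = sigma * PCSA * activation
F = 43 * 10 * 0.83
F = 356.9 N


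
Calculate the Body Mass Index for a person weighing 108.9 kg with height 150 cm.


BMI = weight / height^2
height = 150 cm = 1.5 m
BMI = 108.9 / 1.5^2
BMI = 48.4 kg/m^2


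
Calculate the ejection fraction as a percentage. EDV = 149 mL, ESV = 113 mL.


SV = EDV - ESV = 149 - 113 = 36 mL
EF = SV/EDV * 100 = 36/149 * 100
EF = 24.16%


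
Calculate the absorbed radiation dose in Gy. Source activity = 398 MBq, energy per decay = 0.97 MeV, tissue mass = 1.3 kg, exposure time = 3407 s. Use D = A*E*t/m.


A = 398 MBq = 3.9800e+08 Bq
E = 0.97 MeV = 1.55394e-13 J
D = A*E*t/m = 3.9800e+08*1.55394e-13*3407/1.3
D = 0.1621 Gy


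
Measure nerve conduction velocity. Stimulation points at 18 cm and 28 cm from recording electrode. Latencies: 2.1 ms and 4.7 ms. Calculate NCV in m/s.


Distance = (28 - 18) / 100 = 0.1 m
dt = (4.7 - 2.1) / 1000 = 0.0026 s
NCV = dist / dt = 38.46 m/s


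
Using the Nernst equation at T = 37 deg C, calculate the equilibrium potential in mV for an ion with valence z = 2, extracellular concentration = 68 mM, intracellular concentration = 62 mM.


E = (RT/(zF)) * ln(C_out/C_in)
T = 37 + 273.15 = 310.15 K
E = (8.314 * 310.15 / (2 * 96485)) * ln(68/62)
E = 1.234 mV


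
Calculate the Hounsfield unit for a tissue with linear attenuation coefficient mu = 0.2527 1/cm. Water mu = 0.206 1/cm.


HU = ((mu_tissue - mu_water) / mu_water) * 1000
HU = ((0.2527 - 0.206) / 0.206) * 1000
HU = 226.7


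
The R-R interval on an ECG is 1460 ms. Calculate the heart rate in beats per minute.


HR = 60 / RR_interval(s)
RR = 1460 ms = 1.46 s
HR = 60 / 1.46 = 41.1 bpm


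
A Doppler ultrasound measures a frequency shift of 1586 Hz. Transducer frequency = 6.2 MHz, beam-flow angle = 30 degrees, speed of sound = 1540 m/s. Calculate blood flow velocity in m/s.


v = fd * c / (2 * f0 * cos(theta))
v = 1586 * 1540 / (2 * 6.2000e+06 * cos(30))
v = 0.2274 m/s


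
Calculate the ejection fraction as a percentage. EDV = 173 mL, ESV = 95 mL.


SV = EDV - ESV = 173 - 95 = 78 mL
EF = SV/EDV * 100 = 78/173 * 100
EF = 45.09%


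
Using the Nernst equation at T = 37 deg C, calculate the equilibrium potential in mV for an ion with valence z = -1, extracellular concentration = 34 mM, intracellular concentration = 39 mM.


E = (RT/(zF)) * ln(C_out/C_in)
T = 37 + 273.15 = 310.15 K
E = (8.314 * 310.15 / (-1 * 96485)) * ln(34/39)
E = 3.667 mV


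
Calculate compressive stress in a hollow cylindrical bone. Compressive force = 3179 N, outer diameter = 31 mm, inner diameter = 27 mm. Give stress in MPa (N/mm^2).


A = pi*(r_o^2 - r_i^2)
r_o = 15.5 mm, r_i = 13.5 mm
A = 182.212 mm^2
sigma = F/A = 3179 / 182.212
sigma = 17.45 MPa


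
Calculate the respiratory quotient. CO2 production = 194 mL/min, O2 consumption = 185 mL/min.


RQ = VCO2 / VO2
RQ = 194 / 185
RQ = 1.049


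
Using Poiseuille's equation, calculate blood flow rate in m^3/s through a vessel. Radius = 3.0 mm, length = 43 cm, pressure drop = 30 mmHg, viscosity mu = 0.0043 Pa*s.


Q = pi*r^4*dP / (8*mu*L)
r = 0.003 m, L = 0.43 m
dP = 30 mmHg = 3999.66 Pa
Q = 6.8807e-05 m^3/s


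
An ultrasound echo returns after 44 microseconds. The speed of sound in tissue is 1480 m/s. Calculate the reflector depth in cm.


depth = c * t / 2
t = 44 us = 4.4000e-05 s
depth = 1480 * 4.4000e-05 / 2
depth = 0.03256 m = 3.256 cm


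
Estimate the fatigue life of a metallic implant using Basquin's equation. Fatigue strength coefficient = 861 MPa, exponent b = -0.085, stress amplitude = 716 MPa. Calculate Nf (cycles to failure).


sigma_a = sigma_f' * (2Nf)^b
2Nf = (sigma_a/sigma_f')^(1/b)
2Nf = (716/861)^(1/-0.085)
2Nf = 8.7546102
Nf = 4.377


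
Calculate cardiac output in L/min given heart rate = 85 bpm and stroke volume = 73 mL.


CO = HR * SV
CO = 85 * 73 / 1000
CO = 6.205 L/min


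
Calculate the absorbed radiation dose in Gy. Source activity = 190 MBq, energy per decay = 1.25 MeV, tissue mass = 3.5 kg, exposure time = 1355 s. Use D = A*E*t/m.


A = 190 MBq = 1.9000e+08 Bq
E = 1.25 MeV = 2.0025e-13 J
D = A*E*t/m = 1.9000e+08*2.0025e-13*1355/3.5
D = 0.01473 Gy


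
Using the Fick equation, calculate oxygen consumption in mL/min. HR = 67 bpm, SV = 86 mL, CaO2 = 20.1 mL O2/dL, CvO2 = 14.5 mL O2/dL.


CO = HR*SV = 67*86/1000 = 5.762 L/min
a-v O2 diff = 20.1 - 14.5 = 5.6 mL/dL
VO2 = CO * (CaO2-CvO2) * 10 dL/L
VO2 = 5.762 * 5.6 * 10
VO2 = 322.7 mL/min


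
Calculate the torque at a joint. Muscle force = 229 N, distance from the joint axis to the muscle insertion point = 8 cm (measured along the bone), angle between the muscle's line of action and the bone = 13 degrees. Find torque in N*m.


Torque = F * d * sin(theta)   (moment arm = d*sin(theta))
d = 8 cm = 0.08 m
Torque = 229 * 0.08 * sin(13)
Torque = 4.121 N*m


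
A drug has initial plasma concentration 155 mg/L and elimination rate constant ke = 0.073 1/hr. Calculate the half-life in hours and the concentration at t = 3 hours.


t_half = ln(2) / ke = 0.693147 / 0.073 = 9.495 hr
C(t) = C0 * exp(-ke*t) = 155 * exp(-0.073*3)
C(3) = 124.5 mg/L


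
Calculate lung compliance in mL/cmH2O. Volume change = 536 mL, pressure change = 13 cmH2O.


C = dV / dP
C = 536 / 13
C = 41.23 mL/cmH2O


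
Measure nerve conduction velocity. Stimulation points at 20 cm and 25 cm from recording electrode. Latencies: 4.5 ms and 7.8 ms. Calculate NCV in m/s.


Distance = (25 - 20) / 100 = 0.05 m
dt = (7.8 - 4.5) / 1000 = 0.0033 s
NCV = dist / dt = 15.15 m/s


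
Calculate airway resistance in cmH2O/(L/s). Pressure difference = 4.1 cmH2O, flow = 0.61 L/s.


R = dP / flow
R = 4.1 / 0.61
R = 6.721 cmH2O/(L/s)


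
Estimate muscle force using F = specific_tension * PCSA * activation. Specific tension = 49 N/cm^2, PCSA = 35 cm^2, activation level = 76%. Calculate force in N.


F = sigma * PCSA * activation
F = 49 * 35 * 0.76
F = 1303 N


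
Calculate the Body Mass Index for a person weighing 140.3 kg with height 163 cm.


BMI = weight / height^2
height = 163 cm = 1.63 m
BMI = 140.3 / 1.63^2
BMI = 52.81 kg/m^2


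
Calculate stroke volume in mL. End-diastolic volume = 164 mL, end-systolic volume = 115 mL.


SV = EDV - ESV
SV = 164 - 115
SV = 49 mL


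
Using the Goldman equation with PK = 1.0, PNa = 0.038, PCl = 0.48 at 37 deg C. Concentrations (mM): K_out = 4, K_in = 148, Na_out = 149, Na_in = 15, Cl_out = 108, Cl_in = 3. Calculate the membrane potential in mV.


Vm = (RT/F)*ln((PK*Ko + PNa*Nao + PCl*Cli)/(PK*Ki + PNa*Nai + PCl*Clo))
Numer = 11.102, Denom = 200.41
Vm = -77.32 mV


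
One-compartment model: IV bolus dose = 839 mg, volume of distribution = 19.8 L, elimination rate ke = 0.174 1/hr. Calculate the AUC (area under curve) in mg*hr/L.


C0 = Dose/Vd = 839/19.8 = 42.3737 mg/L
AUC = C0/ke = 42.3737/0.174
AUC = 243.5 mg*hr/L


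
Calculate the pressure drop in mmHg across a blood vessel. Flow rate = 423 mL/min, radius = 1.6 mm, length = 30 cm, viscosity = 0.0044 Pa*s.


dP = 8*mu*L*Q / (pi*r^4)
Q = 423 mL/min = 7.05e-06 m^3/s
dP = 3615.96 Pa = 3615.96 / 133.322 mmHg = 27.12 mmHg


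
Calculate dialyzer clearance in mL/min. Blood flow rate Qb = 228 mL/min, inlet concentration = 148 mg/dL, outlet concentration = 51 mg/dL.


K = Qb * (Cb_in - Cb_out) / Cb_in
K = 228 * (148 - 51) / 148
K = 149.4 mL/min


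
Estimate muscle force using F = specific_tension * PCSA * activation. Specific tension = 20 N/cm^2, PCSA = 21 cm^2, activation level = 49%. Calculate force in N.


F = sigma * PCSA * activation
F = 20 * 21 * 0.49
F = 205.8 N


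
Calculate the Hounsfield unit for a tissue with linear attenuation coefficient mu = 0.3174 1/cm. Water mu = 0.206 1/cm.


HU = ((mu_tissue - mu_water) / mu_water) * 1000
HU = ((0.3174 - 0.206) / 0.206) * 1000
HU = 540.8


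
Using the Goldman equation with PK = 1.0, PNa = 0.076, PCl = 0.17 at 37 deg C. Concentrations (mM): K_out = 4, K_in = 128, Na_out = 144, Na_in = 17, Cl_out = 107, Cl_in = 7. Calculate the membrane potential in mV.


Vm = (RT/F)*ln((PK*Ko + PNa*Nao + PCl*Cli)/(PK*Ki + PNa*Nai + PCl*Clo))
Numer = 16.134, Denom = 147.482
Vm = -59.14 mV


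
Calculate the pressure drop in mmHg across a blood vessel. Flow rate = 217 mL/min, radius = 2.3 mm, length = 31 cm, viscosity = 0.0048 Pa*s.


dP = 8*mu*L*Q / (pi*r^4)
Q = 217 mL/min = 3.61667e-06 m^3/s
dP = 489.712 Pa = 489.712 / 133.322 mmHg = 3.673 mmHg


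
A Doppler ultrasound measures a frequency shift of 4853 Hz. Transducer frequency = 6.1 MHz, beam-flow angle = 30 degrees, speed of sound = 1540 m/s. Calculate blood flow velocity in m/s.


v = fd * c / (2 * f0 * cos(theta))
v = 4853 * 1540 / (2 * 6.1000e+06 * cos(30))
v = 0.7074 m/s


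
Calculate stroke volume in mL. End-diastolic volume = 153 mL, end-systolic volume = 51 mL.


SV = EDV - ESV
SV = 153 - 51
SV = 102 mL


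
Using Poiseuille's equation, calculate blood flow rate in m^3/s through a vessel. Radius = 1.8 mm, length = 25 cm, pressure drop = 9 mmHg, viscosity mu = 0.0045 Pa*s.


Q = pi*r^4*dP / (8*mu*L)
r = 0.0018 m, L = 0.25 m
dP = 9 mmHg = 1199.898 Pa
Q = 4.3969e-06 m^3/s


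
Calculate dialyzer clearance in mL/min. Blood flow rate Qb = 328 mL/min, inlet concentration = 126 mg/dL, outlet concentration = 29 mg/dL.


K = Qb * (Cb_in - Cb_out) / Cb_in
K = 328 * (126 - 29) / 126
K = 252.5 mL/min


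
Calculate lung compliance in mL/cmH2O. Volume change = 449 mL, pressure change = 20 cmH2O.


C = dV / dP
C = 449 / 20
C = 22.45 mL/cmH2O


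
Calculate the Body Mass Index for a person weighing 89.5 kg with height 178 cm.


BMI = weight / height^2
height = 178 cm = 1.78 m
BMI = 89.5 / 1.78^2
BMI = 28.25 kg/m^2


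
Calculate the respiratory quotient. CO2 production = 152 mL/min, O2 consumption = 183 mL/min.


RQ = VCO2 / VO2
RQ = 152 / 183
RQ = 0.8306


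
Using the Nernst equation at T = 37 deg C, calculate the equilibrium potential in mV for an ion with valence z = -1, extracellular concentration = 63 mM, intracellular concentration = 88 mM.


E = (RT/(zF)) * ln(C_out/C_in)
T = 37 + 273.15 = 310.15 K
E = (8.314 * 310.15 / (-1 * 96485)) * ln(63/88)
E = 8.932 mV


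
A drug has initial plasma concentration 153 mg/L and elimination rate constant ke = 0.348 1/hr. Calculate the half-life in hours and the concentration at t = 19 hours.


t_half = ln(2) / ke = 0.693147 / 0.348 = 1.992 hr
C(t) = C0 * exp(-ke*t) = 153 * exp(-0.348*19)
C(19) = 0.2057 mg/L


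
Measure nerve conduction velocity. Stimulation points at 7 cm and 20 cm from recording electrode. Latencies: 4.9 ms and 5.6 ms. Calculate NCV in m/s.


Distance = (20 - 7) / 100 = 0.13 m
dt = (5.6 - 4.9) / 1000 = 7.0000e-04 s
NCV = dist / dt = 185.7 m/s


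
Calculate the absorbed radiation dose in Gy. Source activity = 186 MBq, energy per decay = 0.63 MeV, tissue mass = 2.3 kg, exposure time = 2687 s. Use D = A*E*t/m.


A = 186 MBq = 1.8600e+08 Bq
E = 0.63 MeV = 1.00926e-13 J
D = A*E*t/m = 1.8600e+08*1.00926e-13*2687/2.3
D = 0.02193 Gy
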